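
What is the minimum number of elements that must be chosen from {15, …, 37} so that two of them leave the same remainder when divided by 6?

7

Group the integers by remainder mod 6; there are 6 residue classes, each nonempty in this range.
Choosing one from each class (6 integers) avoids any shared remainder.
One more choice must repeat a class, so two differ by a multiple of 6. Hence 6 + 1 = 7.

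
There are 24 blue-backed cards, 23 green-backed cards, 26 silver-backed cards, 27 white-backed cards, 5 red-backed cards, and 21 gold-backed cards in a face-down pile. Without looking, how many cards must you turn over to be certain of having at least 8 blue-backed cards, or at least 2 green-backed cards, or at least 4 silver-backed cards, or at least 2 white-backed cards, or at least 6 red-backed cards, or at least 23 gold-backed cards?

39

The worst case stops just short of every target: 7 blue-backed, 1 green-backed, 3 silver-backed, 1 white-backed, 5 red-backed, all 21 gold-backed — 7 + 1 + 3 + 1 + 5 + 21 = 38 cards.
One more card must push some back color to its target, so 38 + 1 = 39.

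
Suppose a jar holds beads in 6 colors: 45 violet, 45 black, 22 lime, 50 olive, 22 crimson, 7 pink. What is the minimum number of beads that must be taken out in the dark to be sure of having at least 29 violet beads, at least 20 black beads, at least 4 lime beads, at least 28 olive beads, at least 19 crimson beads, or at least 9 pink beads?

103

The worst case stops just short of every target: 28 violet, 19 black, 3 lime, 27 olive, 18 crimson, all 7 pink — 28 + 19 + 3 + 27 + 18 + 7 = 102 beads.
One more bead must push some color to its target, so 102 + 1 = 103.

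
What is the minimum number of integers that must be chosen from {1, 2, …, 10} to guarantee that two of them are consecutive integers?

6

Partition {1, …, 10} into 5 pairs: {1,2}, {3,4}, …, {9,10}.
Choosing 5 integers — say the 5 even numbers 2, 4, …, 10 — takes one from each pair and avoids the property.
Choosing 6 forces two into the same pair by pigeonhole, and those are consecutive. So 6.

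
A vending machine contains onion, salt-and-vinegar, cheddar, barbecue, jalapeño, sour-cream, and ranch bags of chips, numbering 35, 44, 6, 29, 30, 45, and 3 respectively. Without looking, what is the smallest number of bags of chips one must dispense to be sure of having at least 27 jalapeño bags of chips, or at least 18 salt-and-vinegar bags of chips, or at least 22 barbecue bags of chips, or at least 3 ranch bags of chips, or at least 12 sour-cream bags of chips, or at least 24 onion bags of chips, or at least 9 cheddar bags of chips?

107

The worst case stops just short of every target: 23 onion, 17 salt-and-vinegar, all 6 cheddar, 21 barbecue, 26 jalapeño, 11 sour-cream, 2 ranch — 23 + 17 + 6 + 21 + 26 + 11 + 2 = 106 bags of chips.
One more bag of chips must push some flavor to its target, so 106 + 1 = 107.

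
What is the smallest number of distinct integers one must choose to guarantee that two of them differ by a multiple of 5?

6

Two integers differ by a multiple of 5 exactly when they share a remainder mod 5.
There are 5 residue classes mod 5, so 5 integers can all lie in distinct classes.
One more integer must repeat a residue, giving a difference divisible by 5. So n = 5 + 1 = 6.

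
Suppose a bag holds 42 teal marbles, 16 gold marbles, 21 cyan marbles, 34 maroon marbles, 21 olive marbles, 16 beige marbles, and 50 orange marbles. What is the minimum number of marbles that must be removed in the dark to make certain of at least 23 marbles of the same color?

141

In the worst case we take at most 22 of each color, but all 16 gold, all 21 cyan, all 21 olive, and all 16 beige (fewer than 22), giving 22 + 16 + 21 + 22 + 21 + 16 + 22 = 140.
One more marble then forces some color to 23, so 140 + 1 = 141.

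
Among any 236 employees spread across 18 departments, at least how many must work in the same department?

The 236 employees fall into 18 departments.
If each of the 18 departments held at most 13, the total would be at most 18 × 13 = 234 < 236, a contradiction.
So at least one holds ⌈236/18⌉ = 14.

14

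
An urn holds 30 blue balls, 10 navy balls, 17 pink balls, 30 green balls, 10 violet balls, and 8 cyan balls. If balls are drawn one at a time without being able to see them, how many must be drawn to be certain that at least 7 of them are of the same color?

37

The worst case takes 6 balls of each color without reaching 7 of any: 6 × 6 = 36.
The next ball must bring some color to 7, so 36 + 1 = 37.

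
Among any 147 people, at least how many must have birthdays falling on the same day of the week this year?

21

If each of the 7 days of the week held at most 20, the total would be at most 7 × 20 = 140 < 147, a contradiction.
So at least one holds ⌈147/7⌉ = 21.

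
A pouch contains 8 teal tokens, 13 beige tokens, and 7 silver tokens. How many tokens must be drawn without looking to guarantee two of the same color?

4

Treat the 3 colors as pigeonholes.
The worst case takes 1 token of each color without reaching 2 of any: 3 × 1 = 3.
The next token must bring some color to 2, so 3 + 1 = 4.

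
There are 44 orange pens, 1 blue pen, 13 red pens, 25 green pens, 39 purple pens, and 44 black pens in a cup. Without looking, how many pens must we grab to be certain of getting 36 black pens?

158

To avoid black pens as long as possible, exhaust the other 5 ink colors first.
The worst case draws every non-black pen first: 44 + 1 + 13 + 25 + 39 = 122.
The next 36 draws are then forced to be black, giving 122 + 36 = 158.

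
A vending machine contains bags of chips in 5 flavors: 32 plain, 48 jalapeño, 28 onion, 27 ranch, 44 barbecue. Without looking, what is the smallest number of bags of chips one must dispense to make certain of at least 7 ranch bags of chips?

159

To avoid ranch bags of chips as long as possible, exhaust the other 4 flavors first.
The worst case draws every non-ranch bag of chips first: 32 + 48 + 28 + 44 = 152.
The next 7 draws are then forced to be ranch, giving 152 + 7 = 159.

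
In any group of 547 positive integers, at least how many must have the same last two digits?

There are 100 possible two-digit endings, which serve as the pigeonholes.
If each of the 100 possible two-digit endings held at most 5, the total would be at most 100 × 5 = 500 < 547, a contradiction.
So at least one holds ⌈547/100⌉ = 6.

6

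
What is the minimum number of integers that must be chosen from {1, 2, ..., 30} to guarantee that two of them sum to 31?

Partition {1, …, 30} into 15 pairs: {1,30}, {2,29}, …, {15,16}.
Choosing 15 integers — say the integers 1 through 15 — takes one from each pair and avoids the property.
Choosing 16 forces two into the same pair by pigeonhole, and those sum to 31. So 16.

16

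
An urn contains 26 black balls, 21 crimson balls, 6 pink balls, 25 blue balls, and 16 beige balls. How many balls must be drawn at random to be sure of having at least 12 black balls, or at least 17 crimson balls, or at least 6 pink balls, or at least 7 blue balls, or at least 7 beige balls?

45

The worst case stops just short of every target: 11 black, 16 crimson, 5 pink, 6 blue, 6 beige — 11 + 16 + 5 + 6 + 6 = 44 balls.
One more ball must push some color to its target, so 44 + 1 = 45.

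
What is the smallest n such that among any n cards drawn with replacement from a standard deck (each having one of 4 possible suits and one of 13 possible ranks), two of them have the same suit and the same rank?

53

There are 4 × 13 = 52 (suit, rank) combinations acting as pigeonholes.
With 52 cards drawn with replacement from a standard deck we could place one in each, avoiding any repeat.
One more forces some (suit, rank) pair to hold 2, so 52 + 1 = 53.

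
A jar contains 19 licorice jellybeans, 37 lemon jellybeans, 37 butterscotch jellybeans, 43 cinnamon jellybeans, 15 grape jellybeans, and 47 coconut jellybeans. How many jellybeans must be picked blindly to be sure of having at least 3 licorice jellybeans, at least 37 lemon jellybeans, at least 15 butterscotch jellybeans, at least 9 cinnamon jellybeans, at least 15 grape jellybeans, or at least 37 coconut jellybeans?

111

The worst case stops just short of every target: 2 licorice, 36 lemon, 14 butterscotch, 8 cinnamon, 14 grape, 36 coconut — 2 + 36 + 14 + 8 + 14 + 36 = 110 jellybeans.
One more jellybean must push some flavor to its target, so 110 + 1 = 111.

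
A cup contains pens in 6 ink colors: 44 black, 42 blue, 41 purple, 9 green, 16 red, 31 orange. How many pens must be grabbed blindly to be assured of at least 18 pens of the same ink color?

94

In the worst case we take at most 17 of each ink color, but all 9 green and all 16 red (fewer than 17), giving 17 + 17 + 17 + 9 + 16 + 17 = 93.
One more pen then forces some ink color to 18, so 93 + 1 = 94.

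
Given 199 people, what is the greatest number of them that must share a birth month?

17

There are 12 months of the year, which serve as the pigeonholes.
If each of the 12 months of the year held at most 16, the total would be at most 12 × 16 = 192 < 199, a contradiction.
So at least one holds ⌈199/12⌉ = 17.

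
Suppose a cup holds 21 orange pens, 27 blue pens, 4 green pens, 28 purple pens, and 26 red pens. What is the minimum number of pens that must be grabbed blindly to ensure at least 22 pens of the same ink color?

In the worst case we take at most 21 of each ink color, but all 4 green (fewer than 21), giving 21 + 21 + 4 + 21 + 21 = 88.
One more pen then forces some ink color to 22, so 88 + 1 = 89.

89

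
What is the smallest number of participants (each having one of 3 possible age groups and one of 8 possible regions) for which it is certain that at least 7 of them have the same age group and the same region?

There are 3 × 8 = 24 (age group, region) combinations acting as pigeonholes.
With 24 × 6 = 144 participants we could place exactly 6 in each, with no (age group, region) pair reaching 7.
One more forces some (age group, region) pair to hold 7, so 144 + 1 = 145.

145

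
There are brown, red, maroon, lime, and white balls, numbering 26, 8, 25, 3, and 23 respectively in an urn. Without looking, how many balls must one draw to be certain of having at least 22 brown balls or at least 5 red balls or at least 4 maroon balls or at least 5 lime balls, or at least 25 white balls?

55

Each of the 5 colors has its own threshold; avoid all of them simultaneously.
The worst case stops just short of every target: 21 brown, 4 red, 3 maroon, all 3 lime, all 23 white — 21 + 4 + 3 + 3 + 23 = 54 balls.
One more ball must push some color to its target, so 54 + 1 = 55.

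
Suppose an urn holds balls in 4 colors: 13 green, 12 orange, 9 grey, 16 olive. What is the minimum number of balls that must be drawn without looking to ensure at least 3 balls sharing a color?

9

The worst case takes 2 balls of each color without reaching 3 of any: 4 × 2 = 8.
The next ball must bring some color to 3, so 8 + 1 = 9.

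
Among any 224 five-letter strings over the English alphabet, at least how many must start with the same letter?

9

The 224 five-letter strings over the English alphabet fall into 26 possible first letters.
If each of the 26 possible first letters held at most 8, the total would be at most 26 × 8 = 208 < 224, a contradiction.
So at least one holds ⌈224/26⌉ = 9.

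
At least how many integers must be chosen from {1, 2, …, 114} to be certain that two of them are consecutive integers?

58

Partition {1, …, 114} into 57 pairs: {1,2}, {3,4}, …, {113,114}.
Choosing 57 integers — say the 57 even numbers 2, 4, …, 114 — takes one from each pair and avoids the property.
Choosing 58 forces two into the same pair by pigeonhole, and those are consecutive. So 58.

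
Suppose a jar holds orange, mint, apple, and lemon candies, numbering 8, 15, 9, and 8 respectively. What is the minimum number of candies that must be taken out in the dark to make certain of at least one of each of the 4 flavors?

33

The hardest flavor to obtain is orange: we could draw every other candy first — 40 − 8 = 32 candies — without a single orange one.
The next draw must be orange, so 32 + 1 = 33.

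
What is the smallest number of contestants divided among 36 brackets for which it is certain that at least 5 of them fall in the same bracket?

There are 36 brackets acting as pigeonholes.
With 36 × 4 = 144 contestants we could place exactly 4 in each, with no class reaching 5.
One more forces some class to hold 5, so 144 + 1 = 145.

145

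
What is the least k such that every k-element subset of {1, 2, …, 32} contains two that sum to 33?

Partition {1, …, 32} into 16 pairs: {1,32}, {2,31}, …, {16,17}.
Choosing 16 integers — say the integers 1 through 16 — takes one from each pair and avoids the property.
Choosing 17 forces two into the same pair by pigeonhole, and those sum to 33. So 17.

17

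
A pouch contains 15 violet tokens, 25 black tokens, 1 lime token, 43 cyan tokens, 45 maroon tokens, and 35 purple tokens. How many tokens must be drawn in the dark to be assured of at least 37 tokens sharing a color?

149

Treat the 6 colors as pigeonholes.
In the worst case we take at most 36 of each color, but all 15 violet, all 25 black, all 1 lime, and all 35 purple (fewer than 36), giving 15 + 25 + 1 + 36 + 36 + 35 = 148.
One more token then forces some color to 37, so 148 + 1 = 149.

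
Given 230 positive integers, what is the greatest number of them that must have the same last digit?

23

The 230 positive integers fall into 10 possible last digits.
If each of the 10 possible last digits held at most 22, the total would be at most 10 × 22 = 220 < 230, a contradiction.
So at least one holds ⌈230/10⌉ = 23.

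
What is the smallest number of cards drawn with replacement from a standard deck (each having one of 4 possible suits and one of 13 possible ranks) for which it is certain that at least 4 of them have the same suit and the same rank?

There are 4 × 13 = 52 (suit, rank) combinations acting as pigeonholes.
With 52 × 3 = 156 cards drawn with replacement from a standard deck we could place exactly 3 in each, with no (suit, rank) pair reaching 4.
One more forces some (suit, rank) pair to hold 4, so 156 + 1 = 157.

157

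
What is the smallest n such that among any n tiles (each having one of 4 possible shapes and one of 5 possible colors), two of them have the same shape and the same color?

21

There are 4 × 5 = 20 (shape, color) combinations acting as pigeonholes.
With 20 tiles we could place one in each, avoiding any repeat.
One more forces some (shape, color) pair to hold 2, so 20 + 1 = 21.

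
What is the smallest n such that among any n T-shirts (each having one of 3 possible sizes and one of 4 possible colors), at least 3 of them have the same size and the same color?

There are 3 × 4 = 12 (size, color) combinations acting as pigeonholes.
With 12 × 2 = 24 T-shirts we could place exactly 2 in each, with no (size, color) pair reaching 3.
One more forces some (size, color) pair to hold 3, so 24 + 1 = 25.

25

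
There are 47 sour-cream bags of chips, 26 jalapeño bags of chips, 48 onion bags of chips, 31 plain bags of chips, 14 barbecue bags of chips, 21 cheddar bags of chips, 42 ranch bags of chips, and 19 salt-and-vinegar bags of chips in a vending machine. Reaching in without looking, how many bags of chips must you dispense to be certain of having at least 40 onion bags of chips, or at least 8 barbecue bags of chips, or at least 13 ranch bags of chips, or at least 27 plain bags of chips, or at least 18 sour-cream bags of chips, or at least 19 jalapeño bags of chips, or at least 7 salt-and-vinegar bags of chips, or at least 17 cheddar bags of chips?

142

Each of the 8 flavors has its own threshold; avoid all of them simultaneously.
The worst case stops just short of every target: 17 sour-cream, 18 jalapeño, 39 onion, 26 plain, 7 barbecue, 16 cheddar, 12 ranch, 6 salt-and-vinegar — 17 + 18 + 39 + 26 + 7 + 16 + 12 + 6 = 141 bags of chips.
One more bag of chips must push some flavor to its target, so 141 + 1 = 142.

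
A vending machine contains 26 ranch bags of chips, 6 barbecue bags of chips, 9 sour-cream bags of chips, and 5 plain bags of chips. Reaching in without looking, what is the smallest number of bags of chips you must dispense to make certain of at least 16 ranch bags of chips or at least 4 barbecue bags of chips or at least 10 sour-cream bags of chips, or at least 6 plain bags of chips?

33

Each of the 4 flavors has its own threshold; avoid all of them simultaneously.
The worst case stops just short of every target: 15 ranch, 3 barbecue, 9 sour-cream, 5 plain — 15 + 3 + 9 + 5 = 32 bags of chips.
One more bag of chips must push some flavor to its target, so 32 + 1 = 33.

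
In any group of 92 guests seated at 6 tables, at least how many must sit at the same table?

The 92 guests fall into 6 tables.
If each of the 6 tables held at most 15, the total would be at most 6 × 15 = 90 < 92, a contradiction.
So at least one holds ⌈92/6⌉ = 16.

16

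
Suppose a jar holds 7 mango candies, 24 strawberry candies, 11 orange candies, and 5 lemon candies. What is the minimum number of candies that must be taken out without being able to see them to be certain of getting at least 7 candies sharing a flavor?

24

Treat the 4 flavors as pigeonholes.
In the worst case we take at most 6 of each flavor, but all 5 lemon (fewer than 6), giving 6 + 6 + 6 + 5 = 23.
One more candy then forces some flavor to 7, so 23 + 1 = 24.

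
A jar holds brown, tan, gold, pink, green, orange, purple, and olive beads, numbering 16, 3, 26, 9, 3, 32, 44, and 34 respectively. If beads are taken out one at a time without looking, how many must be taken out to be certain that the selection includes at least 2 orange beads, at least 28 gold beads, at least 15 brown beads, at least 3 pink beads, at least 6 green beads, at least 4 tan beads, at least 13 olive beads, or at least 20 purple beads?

The worst case stops just short of every target: 14 brown, 3 tan, all 26 gold, 2 pink, all 3 green, 1 orange, 19 purple, 12 olive — 14 + 3 + 26 + 2 + 3 + 1 + 19 + 12 = 80 beads.
One more bead must push some color to its target, so 80 + 1 = 81.

81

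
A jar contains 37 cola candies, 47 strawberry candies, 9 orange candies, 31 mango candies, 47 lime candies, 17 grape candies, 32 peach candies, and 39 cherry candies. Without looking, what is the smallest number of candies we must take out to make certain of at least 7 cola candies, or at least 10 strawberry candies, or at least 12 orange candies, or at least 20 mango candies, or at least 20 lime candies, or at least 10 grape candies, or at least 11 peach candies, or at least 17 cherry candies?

98

Each of the 8 flavors has its own threshold; avoid all of them simultaneously.
The worst case stops just short of every target: 6 cola, 9 strawberry, all 9 orange, 19 mango, 19 lime, 9 grape, 10 peach, 16 cherry — 6 + 9 + 9 + 19 + 19 + 9 + 10 + 16 = 97 candies.
One more candy must push some flavor to its target, so 97 + 1 = 98.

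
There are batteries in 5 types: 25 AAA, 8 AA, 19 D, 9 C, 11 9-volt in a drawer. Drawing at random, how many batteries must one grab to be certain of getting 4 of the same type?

16

The worst case takes 3 batteries of each type without reaching 4 of any: 5 × 3 = 15.
The next battery must bring some type to 4, so 15 + 1 = 16.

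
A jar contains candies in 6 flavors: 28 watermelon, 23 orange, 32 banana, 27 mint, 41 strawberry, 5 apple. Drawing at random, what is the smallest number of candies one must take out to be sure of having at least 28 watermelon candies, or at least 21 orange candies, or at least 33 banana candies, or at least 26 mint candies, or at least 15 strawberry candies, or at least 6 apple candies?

124

Each of the 6 flavors has its own threshold; avoid all of them simultaneously.
The worst case stops just short of every target: 27 watermelon, 20 orange, 32 banana, 25 mint, 14 strawberry, 5 apple — 27 + 20 + 32 + 25 + 14 + 5 = 123 candies.
One more candy must push some flavor to its target, so 123 + 1 = 124.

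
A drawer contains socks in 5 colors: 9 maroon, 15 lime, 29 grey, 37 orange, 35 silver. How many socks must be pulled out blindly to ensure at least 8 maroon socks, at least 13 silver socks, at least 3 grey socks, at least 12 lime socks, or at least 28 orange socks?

The worst case stops just short of every target: 7 maroon, 11 lime, 2 grey, 27 orange, 12 silver — 7 + 11 + 2 + 27 + 12 = 59 socks.
One more sock must push some color to its target, so 59 + 1 = 60.

60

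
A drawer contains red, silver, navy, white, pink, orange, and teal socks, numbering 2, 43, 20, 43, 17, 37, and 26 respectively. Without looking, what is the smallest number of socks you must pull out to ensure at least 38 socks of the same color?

Treat the 7 colors as pigeonholes.
In the worst case we take at most 37 of each color, but all 2 red, all 20 navy, all 17 pink, and all 26 teal (fewer than 37), giving 2 + 37 + 20 + 37 + 17 + 37 + 26 = 176.
One more sock then forces some color to 38, so 176 + 1 = 177.

177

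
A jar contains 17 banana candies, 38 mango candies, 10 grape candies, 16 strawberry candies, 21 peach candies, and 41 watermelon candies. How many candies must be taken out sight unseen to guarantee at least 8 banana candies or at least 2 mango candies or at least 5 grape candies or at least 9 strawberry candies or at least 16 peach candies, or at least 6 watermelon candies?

41

The worst case stops just short of every target: 7 banana, 1 mango, 4 grape, 8 strawberry, 15 peach, 5 watermelon — 7 + 1 + 4 + 8 + 15 + 5 = 40 candies.
One more candy must push some flavor to its target, so 40 + 1 = 41.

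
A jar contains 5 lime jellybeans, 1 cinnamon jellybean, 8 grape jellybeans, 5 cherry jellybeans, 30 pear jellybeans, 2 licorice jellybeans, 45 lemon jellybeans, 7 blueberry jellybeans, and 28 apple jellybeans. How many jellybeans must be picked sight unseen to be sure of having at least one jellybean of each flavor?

131

The hardest flavor to obtain is cinnamon: we could draw every other jellybean first — 131 − 1 = 130 jellybeans — without a single cinnamon one.
The next draw must be cinnamon, so 130 + 1 = 131.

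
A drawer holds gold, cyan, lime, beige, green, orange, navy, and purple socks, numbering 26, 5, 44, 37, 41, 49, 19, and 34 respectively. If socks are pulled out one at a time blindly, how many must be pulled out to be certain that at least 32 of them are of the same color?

In the worst case we take at most 31 of each color, but all 26 gold, all 5 cyan, and all 19 navy (fewer than 31), giving 26 + 5 + 31 + 31 + 31 + 31 + 19 + 31 = 205.
One more sock then forces some color to 32, so 205 + 1 = 206.

206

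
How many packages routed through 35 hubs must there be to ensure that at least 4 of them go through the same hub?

There are 35 hubs acting as pigeonholes.
With 35 × 3 = 105 packages we could place exactly 3 in each, with no class reaching 4.
One more forces some class to hold 4, so 105 + 1 = 106.

106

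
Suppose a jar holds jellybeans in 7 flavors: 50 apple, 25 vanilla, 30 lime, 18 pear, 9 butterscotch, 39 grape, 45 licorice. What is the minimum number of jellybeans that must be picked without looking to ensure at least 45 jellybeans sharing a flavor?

In the worst case we take at most 44 of each flavor, but all 25 vanilla, all 30 lime, all 18 pear, all 9 butterscotch, and all 39 grape (fewer than 44), giving 44 + 25 + 30 + 18 + 9 + 39 + 44 = 209.
One more jellybean then forces some flavor to 45, so 209 + 1 = 210.

210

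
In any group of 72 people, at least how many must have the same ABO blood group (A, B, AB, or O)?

There are 4 ABO blood groups, which serve as the pigeonholes.
If each of the 4 ABO blood groups held at most 17, the total would be at most 4 × 17 = 68 < 72, a contradiction.
So at least one holds ⌈72/4⌉ = 18.

18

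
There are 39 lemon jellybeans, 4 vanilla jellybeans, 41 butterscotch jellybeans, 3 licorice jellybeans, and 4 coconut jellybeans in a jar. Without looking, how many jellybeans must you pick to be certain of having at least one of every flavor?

89

The hardest flavor to obtain is licorice: we could draw every other jellybean first — 91 − 3 = 88 jellybeans — without a single licorice one.
The next draw must be licorice, so 88 + 1 = 89.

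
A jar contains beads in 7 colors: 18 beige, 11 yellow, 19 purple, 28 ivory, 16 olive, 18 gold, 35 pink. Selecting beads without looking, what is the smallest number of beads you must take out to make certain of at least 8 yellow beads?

142

The worst case draws every non-yellow bead first: 18 + 19 + 28 + 16 + 18 + 35 = 134.
The next 8 draws are then forced to be yellow, giving 134 + 8 = 142.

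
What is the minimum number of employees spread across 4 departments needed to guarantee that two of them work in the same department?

5

There are 4 departments acting as pigeonholes.
With 4 employees we could place one in each, avoiding any repeat.
One more forces some class to hold 2, so 4 + 1 = 5.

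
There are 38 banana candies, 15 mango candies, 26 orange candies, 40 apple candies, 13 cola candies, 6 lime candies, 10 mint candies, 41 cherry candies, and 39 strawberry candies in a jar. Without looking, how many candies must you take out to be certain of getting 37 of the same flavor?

215

Treat the 9 flavors as pigeonholes.
In the worst case we take at most 36 of each flavor, but all 15 mango, all 26 orange, all 13 cola, all 6 lime, and all 10 mint (fewer than 36), giving 36 + 15 + 26 + 36 + 13 + 6 + 10 + 36 + 36 = 214.
One more candy then forces some flavor to 37, so 214 + 1 = 215.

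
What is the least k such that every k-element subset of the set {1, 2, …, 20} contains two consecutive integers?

11

Partition {1, …, 20} into 10 pairs: {1,2}, {3,4}, …, {19,20}.
Choosing 10 integers — say the 10 even numbers 2, 4, …, 20 — takes one from each pair and avoids the property.
Choosing 11 forces two into the same pair by pigeonhole, and those are consecutive. So 11.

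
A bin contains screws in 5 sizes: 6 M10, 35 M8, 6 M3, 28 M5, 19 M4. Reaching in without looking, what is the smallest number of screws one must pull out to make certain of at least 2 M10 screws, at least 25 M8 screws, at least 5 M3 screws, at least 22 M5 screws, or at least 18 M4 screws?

The worst case stops just short of every target: 1 M10, 24 M8, 4 M3, 21 M5, 17 M4 — 1 + 24 + 4 + 21 + 17 = 67 screws.
One more screw must push some size to its target, so 67 + 1 = 68.

68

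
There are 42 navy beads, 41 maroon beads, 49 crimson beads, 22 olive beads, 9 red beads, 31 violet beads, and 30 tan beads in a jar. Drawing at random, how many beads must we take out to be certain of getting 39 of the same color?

In the worst case we take at most 38 of each color, but all 22 olive, all 9 red, all 31 violet, and all 30 tan (fewer than 38), giving 38 + 38 + 38 + 22 + 9 + 31 + 30 = 206.
One more bead then forces some color to 39, so 206 + 1 = 207.

207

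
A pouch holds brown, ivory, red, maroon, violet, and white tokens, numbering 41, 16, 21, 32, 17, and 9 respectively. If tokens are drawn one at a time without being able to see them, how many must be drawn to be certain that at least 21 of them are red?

136

The worst case draws every non-red token first: 41 + 16 + 32 + 17 + 9 = 115.
The next 21 draws are then forced to be red, giving 115 + 21 = 136.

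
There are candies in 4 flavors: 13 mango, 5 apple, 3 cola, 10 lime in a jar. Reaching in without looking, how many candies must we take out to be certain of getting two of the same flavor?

Treat the 4 flavors as pigeonholes.
The worst case takes 1 candy of each flavor without reaching 2 of any: 4 × 1 = 4.
The next candy must bring some flavor to 2, so 4 + 1 = 5.

5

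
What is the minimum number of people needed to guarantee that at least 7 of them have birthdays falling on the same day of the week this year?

43

There are 7 days of the week acting as pigeonholes.
With 7 × 6 = 42 people we could place exactly 6 in each, with no class reaching 7.
One more forces some class to hold 7, so 42 + 1 = 43.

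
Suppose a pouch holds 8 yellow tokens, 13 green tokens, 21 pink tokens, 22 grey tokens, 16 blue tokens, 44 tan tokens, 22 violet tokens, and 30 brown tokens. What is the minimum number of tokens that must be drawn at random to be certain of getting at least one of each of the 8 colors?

The hardest color to obtain is yellow: we could draw every other token first — 176 − 8 = 168 tokens — without a single yellow one.
The next draw must be yellow, so 168 + 1 = 169.

169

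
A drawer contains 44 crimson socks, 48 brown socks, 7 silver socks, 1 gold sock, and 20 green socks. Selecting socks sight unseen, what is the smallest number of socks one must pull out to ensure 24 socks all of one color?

75

In the worst case we take at most 23 of each color, but all 7 silver, all 1 gold, and all 20 green (fewer than 23), giving 23 + 23 + 7 + 1 + 20 = 74.
One more sock then forces some color to 24, so 74 + 1 = 75.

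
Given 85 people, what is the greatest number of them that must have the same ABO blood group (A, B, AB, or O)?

22

If each of the 4 ABO blood groups held at most 21, the total would be at most 4 × 21 = 84 < 85, a contradiction.
So at least one holds ⌈85/4⌉ = 22.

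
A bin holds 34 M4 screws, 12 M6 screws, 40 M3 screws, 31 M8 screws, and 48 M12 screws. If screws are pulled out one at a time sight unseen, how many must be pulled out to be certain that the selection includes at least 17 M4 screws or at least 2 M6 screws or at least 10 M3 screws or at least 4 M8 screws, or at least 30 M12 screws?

The worst case stops just short of every target: 16 M4, 1 M6, 9 M3, 3 M8, 29 M12 — 16 + 1 + 9 + 3 + 29 = 58 screws.
One more screw must push some size to its target, so 58 + 1 = 59.

59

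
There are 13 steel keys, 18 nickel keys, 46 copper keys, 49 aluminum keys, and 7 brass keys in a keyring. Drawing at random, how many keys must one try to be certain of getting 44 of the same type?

125

In the worst case we take at most 43 of each type, but all 13 steel, all 18 nickel, and all 7 brass (fewer than 43), giving 13 + 18 + 43 + 43 + 7 = 124.
One more key then forces some type to 44, so 124 + 1 = 125.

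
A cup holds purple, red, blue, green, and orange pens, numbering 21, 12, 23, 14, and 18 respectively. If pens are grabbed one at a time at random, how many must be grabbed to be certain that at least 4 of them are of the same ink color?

The worst case takes 3 pens of each ink color without reaching 4 of any: 5 × 3 = 15.
The next pen must bring some ink color to 4, so 15 + 1 = 16.

16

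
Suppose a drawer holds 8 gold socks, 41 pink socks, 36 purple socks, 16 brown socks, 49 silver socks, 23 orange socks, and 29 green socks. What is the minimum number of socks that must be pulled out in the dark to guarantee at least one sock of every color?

The hardest color to obtain is gold: we could draw every other sock first — 202 − 8 = 194 socks — without a single gold one.
The next draw must be gold, so 194 + 1 = 195.

195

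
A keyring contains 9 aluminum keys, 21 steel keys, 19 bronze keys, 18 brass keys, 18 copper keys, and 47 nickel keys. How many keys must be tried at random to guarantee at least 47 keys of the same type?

132

Treat the 6 types as pigeonholes.
In the worst case we take at most 46 of each type, but all 9 aluminum, all 21 steel, all 19 bronze, all 18 brass, and all 18 copper (fewer than 46), giving 9 + 21 + 19 + 18 + 18 + 46 = 131.
One more key then forces some type to 47, so 131 + 1 = 132.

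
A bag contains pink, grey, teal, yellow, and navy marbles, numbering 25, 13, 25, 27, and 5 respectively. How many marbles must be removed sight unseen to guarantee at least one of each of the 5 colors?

The hardest color to obtain is navy: we could draw every other marble first — 95 − 5 = 90 marbles — without a single navy one.
The next draw must be navy, so 90 + 1 = 91.

91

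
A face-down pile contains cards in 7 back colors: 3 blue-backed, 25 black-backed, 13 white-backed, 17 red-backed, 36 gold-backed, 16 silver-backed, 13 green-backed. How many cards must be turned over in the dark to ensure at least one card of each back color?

The hardest back color to obtain is blue-backed: we could draw every other card first — 123 − 3 = 120 cards — without a single blue-backed one.
The next draw must be blue-backed, so 120 + 1 = 121.

121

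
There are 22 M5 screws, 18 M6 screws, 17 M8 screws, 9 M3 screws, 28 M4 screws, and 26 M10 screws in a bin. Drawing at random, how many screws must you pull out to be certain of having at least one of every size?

112

The hardest size to obtain is M3: we could draw every other screw first — 120 − 9 = 111 screws — without a single M3 one.
The next draw must be M3, so 111 + 1 = 112.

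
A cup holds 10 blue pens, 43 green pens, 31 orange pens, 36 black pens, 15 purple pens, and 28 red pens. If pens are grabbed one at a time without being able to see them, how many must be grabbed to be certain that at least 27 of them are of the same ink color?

Treat the 6 ink colors as pigeonholes.
In the worst case we take at most 26 of each ink color, but all 10 blue and all 15 purple (fewer than 26), giving 10 + 26 + 26 + 26 + 15 + 26 = 129.
One more pen then forces some ink color to 27, so 129 + 1 = 130.

130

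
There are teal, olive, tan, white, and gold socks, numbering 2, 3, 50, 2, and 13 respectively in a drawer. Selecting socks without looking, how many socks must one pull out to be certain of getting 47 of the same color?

67

Treat the 5 colors as pigeonholes.
In the worst case we take at most 46 of each color, but all 2 teal, all 3 olive, all 2 white, and all 13 gold (fewer than 46), giving 2 + 3 + 46 + 2 + 13 = 66.
One more sock then forces some color to 47, so 66 + 1 = 67.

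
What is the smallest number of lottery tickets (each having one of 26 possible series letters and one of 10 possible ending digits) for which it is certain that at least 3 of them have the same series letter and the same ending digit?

There are 26 × 10 = 260 (series letter, ending digit) combinations acting as pigeonholes.
With 260 × 2 = 520 lottery tickets we could place exactly 2 in each, with no (series letter, ending digit) pair reaching 3.
One more forces some (series letter, ending digit) pair to hold 3, so 520 + 1 = 521.

521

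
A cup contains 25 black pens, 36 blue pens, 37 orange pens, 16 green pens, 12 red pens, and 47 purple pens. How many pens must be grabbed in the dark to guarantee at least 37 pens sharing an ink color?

In the worst case we take at most 36 of each ink color, but all 25 black, all 16 green, and all 12 red (fewer than 36), giving 25 + 36 + 36 + 16 + 12 + 36 = 161.
One more pen then forces some ink color to 37, so 161 + 1 = 162.

162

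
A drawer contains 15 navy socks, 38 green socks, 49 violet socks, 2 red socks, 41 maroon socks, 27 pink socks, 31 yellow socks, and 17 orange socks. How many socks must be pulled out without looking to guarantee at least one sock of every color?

The hardest color to obtain is red: we could draw every other sock first — 220 − 2 = 218 socks — without a single red one.
The next draw must be red, so 218 + 1 = 219.

219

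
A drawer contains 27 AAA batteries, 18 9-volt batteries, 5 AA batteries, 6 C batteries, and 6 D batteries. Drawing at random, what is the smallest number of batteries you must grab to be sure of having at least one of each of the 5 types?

58

The hardest type to obtain is AA: we could draw every other battery first — 62 − 5 = 57 batteries — without a single AA one.
The next draw must be AA, so 57 + 1 = 58.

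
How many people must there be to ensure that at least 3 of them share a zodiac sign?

25

There are 12 zodiac signs acting as pigeonholes.
With 12 × 2 = 24 people we could place exactly 2 in each, with no class reaching 3.
One more forces some class to hold 3, so 24 + 1 = 25.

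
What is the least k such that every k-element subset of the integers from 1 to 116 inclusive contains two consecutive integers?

59

Partition {1, …, 116} into 58 pairs: {1,2}, {3,4}, …, {115,116}.
Choosing 58 integers — say the 58 even numbers 2, 4, …, 116 — takes one from each pair and avoids the property.
Choosing 59 forces two into the same pair by pigeonhole, and those are consecutive. So 59.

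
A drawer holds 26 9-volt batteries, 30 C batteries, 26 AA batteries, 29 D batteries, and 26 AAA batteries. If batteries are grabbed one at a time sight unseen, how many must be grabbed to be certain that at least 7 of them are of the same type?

31

Treat the 5 types as pigeonholes.
The worst case takes 6 batteries of each type without reaching 7 of any: 5 × 6 = 30.
The next battery must bring some type to 7, so 30 + 1 = 31.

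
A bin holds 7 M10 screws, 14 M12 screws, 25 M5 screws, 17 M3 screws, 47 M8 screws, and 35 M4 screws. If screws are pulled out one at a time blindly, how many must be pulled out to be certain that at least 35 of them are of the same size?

Treat the 6 sizes as pigeonholes.
In the worst case we take at most 34 of each size, but all 7 M10, all 14 M12, all 25 M5, and all 17 M3 (fewer than 34), giving 7 + 14 + 25 + 17 + 34 + 34 = 131.
One more screw then forces some size to 35, so 131 + 1 = 132.

132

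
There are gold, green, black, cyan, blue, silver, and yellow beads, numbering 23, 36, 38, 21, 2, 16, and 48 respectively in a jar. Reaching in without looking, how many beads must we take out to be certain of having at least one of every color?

183

The hardest color to obtain is blue: we could draw every other bead first — 184 − 2 = 182 beads — without a single blue one.
The next draw must be blue, so 182 + 1 = 183.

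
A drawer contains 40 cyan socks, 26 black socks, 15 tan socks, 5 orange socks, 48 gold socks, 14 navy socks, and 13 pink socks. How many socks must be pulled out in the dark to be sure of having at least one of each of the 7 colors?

157

The hardest color to obtain is orange: we could draw every other sock first — 161 − 5 = 156 socks — without a single orange one.
The next draw must be orange, so 156 + 1 = 157.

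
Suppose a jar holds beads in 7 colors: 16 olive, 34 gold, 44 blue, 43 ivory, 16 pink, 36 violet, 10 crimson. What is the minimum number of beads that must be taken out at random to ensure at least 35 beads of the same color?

Treat the 7 colors as pigeonholes.
In the worst case we take at most 34 of each color, but all 16 olive, all 16 pink, and all 10 crimson (fewer than 34), giving 16 + 34 + 34 + 34 + 16 + 34 + 10 = 178.
One more bead then forces some color to 35, so 178 + 1 = 179.

179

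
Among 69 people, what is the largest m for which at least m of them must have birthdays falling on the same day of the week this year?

10

If each of the 7 days of the week held at most 9, the total would be at most 7 × 9 = 63 < 69, a contradiction.
So at least one holds ⌈69/7⌉ = 10.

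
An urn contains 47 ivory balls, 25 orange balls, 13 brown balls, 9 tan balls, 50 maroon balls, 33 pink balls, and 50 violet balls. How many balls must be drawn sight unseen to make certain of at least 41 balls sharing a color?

201

In the worst case we take at most 40 of each color, but all 25 orange, all 13 brown, all 9 tan, and all 33 pink (fewer than 40), giving 40 + 25 + 13 + 9 + 40 + 33 + 40 = 200.
One more ball then forces some color to 41, so 200 + 1 = 201.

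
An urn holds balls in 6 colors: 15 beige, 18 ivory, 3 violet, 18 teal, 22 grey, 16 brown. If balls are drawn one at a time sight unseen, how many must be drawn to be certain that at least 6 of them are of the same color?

29

Treat the 6 colors as pigeonholes.
In the worst case we take at most 5 of each color, but all 3 violet (fewer than 5), giving 5 + 5 + 3 + 5 + 5 + 5 = 28.
One more ball then forces some color to 6, so 28 + 1 = 29.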